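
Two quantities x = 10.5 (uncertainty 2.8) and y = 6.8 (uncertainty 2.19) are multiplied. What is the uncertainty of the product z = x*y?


For a product z = x*y, the relative uncertainty is:
uz/z = sqrt((ux/x)^2 + (uy/y)^2)
Relative uncertainties: ux/x = 2.8/10.5 = 0.266667
uy/y = 2.19/6.8 = 0.322059
z = 10.5 * 6.8 = 71.4
uz = 71.4 * sqrt(0.266667^2 + 0.322059^2) = 29.855

29.855


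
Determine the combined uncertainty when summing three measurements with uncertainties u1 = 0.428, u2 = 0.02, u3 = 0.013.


For a sum of independent quantities, uc = sqrt(u1^2 + u2^2 + u3^2).
uc = sqrt(0.428^2 + 0.02^2 + 0.013^2)
uc = sqrt(0.183184 + 0.0004 + 0.000169)
uc = 0.4287

0.4287


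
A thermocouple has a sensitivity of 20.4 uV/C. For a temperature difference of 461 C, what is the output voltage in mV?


The thermocouple output V = sensitivity * dT.
V = 20.4 uV/C * 461 C
V = 9404.4 uV
V = 9.404 mV

9.404 mV


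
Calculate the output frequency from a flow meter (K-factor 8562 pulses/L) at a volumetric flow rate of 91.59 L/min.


Frequency = K * Q / 60 (converting L/min to L/s).
f = 8562 * 91.59 / 60
f = 784193.58 / 60
f = 13069.89 Hz

13069.89 Hz


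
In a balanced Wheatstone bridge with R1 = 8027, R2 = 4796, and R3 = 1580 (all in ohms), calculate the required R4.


At balance: R1*R4 = R2*R3, so R4 = R2*R3/R1.
R4 = 4796 * 1580 / 8027
R4 = 7577680 / 8027
R4 = 944.02 ohm

944.02 ohm


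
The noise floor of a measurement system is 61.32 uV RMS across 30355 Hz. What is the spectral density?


Noise spectral density = Vrms / sqrt(BW).
NSD = 61.32 / sqrt(30355)
NSD = 61.32 / 174.2269
NSD = 0.352 uV/sqrt(Hz)

0.352 uV/sqrt(Hz)


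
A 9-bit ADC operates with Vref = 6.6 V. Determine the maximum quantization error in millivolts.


The maximum quantization error is +/- LSB/2.
LSB = Vref / 2^n = 6.6 / 512 = 0.01289062 V
Max error = LSB / 2 = 0.01289062 / 2 = 0.00644531 V
Max error = 6.4453 mV

6.4453 mV


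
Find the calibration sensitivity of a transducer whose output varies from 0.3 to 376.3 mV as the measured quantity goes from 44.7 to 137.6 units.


Sensitivity = (y2 - y1) / (x2 - x1).
S = (376.3 - 0.3) / (137.6 - 44.7)
S = 376.0 / 92.9
S = 4.0474 mV/unit

4.0474 mV/unit


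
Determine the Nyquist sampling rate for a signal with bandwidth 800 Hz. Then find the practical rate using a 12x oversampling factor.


By Nyquist theorem, fs_min = 2 * fmax.
fs_min = 2 * 800 = 1600 Hz
Practical rate = 12 * fs_min = 12 * 1600 = 19200 Hz

fs_min = 1600 Hz, fs_practical = 19200 Hz


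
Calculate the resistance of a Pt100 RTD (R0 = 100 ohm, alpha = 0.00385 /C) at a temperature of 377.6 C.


The RTD equation: Rt = R0 * (1 + alpha * T).
Rt = 100 * (1 + 0.00385 * 377.6)
Rt = 100 * (1 + 1.45376)
Rt = 100 * 2.45376
Rt = 245.376 ohm

245.376 ohm


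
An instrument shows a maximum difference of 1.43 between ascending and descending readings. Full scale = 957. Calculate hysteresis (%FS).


Hysteresis = (max difference / full scale) * 100%.
H = (1.43 / 957) * 100
H = 0.149 %FS

0.149 %FS


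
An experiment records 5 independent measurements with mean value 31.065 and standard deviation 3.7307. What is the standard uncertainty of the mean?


The standard uncertainty for Type A evaluation is u = s / sqrt(n).
u = 3.7307 / sqrt(5)
u = 3.7307 / 2.2361
u = 1.6684

1.6684


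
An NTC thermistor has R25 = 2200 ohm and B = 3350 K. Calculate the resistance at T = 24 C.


NTC thermistor equation: Rt = R25 * exp(B * (1/T - 1/T25)).
T in Kelvin: 297.15 K, T25 = 298.15 K
1/T - 1/T25 = 1/297.15 - 1/298.15 = 1.129e-05
B * (1/T - 1/T25) = 3350 * 1.129e-05 = 0.0378
Rt = 2200 * exp(0.0378) = 2284.8 ohm

2284.8 ohm


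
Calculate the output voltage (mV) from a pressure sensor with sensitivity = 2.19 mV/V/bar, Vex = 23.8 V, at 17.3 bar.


Output = sensitivity * Vex * P.
Vout = 2.19 * 23.8 * 17.3
Vout = 52.122 * 17.3
Vout = 901.71 mV

901.71 mV


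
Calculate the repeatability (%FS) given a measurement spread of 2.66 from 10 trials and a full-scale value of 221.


Repeatability = (spread / full scale) * 100%.
R = (2.66 / 221) * 100
R = 1.204 %FS

1.204 %FS


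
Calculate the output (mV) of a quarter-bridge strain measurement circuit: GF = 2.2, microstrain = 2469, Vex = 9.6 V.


Quarter bridge output: Vout = (GF * epsilon * Vex) / 4.
Vout = (2.2 * 2469e-6 * 9.6) / 4
Vout = 0.05214528 / 4 V
Vout = 0.01303632 V = 13.0363 mV

13.0363 mV


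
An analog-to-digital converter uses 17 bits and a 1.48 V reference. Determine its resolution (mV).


The resolution (LSB) of an ADC is Vref / 2^n.
LSB = 1.48 / 2^17
LSB = 1.48 / 131072
LSB = 1.129e-05 V = 0.0112915 mV

0.0112915 mV


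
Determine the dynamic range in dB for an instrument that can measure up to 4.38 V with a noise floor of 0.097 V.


Dynamic range = 20 * log10(Vmax / Vnoise).
DR = 20 * log10(4.38 / 0.097)
DR = 20 * log10(45.15)
DR = 33.09 dB

33.09 dB


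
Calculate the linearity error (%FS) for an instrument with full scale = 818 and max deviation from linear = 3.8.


Linearity error = (max deviation / full scale) * 100%.
Linearity = (3.8 / 818) * 100
Linearity = 0.465 %FS

0.465 %FS


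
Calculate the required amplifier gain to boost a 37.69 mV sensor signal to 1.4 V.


Gain = Vout / Vin (converting to same units).
G = 1.4 V / 37.69 mV
G = 1400.0 mV / 37.69 mV
G = 37.15

37.15


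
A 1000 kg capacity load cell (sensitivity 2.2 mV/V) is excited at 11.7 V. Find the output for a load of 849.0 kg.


Vout = rated_output * Vex * (load / capacity).
Vout = 2.2 * 11.7 * (849.0 / 1000)
Vout = 2.2 * 11.7 * 0.849
Vout = 21.853 mV

21.853 mV


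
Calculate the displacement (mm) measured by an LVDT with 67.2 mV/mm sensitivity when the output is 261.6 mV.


Displacement = Vout / sensitivity.
d = 261.6 / 67.2
d = 3.893 mm

3.893 mm


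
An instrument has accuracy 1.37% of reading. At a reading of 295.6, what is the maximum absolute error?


Absolute error = (accuracy% / 100) * reading.
Error = (1.37 / 100) * 295.6
Error = 0.0137 * 295.6
Error = 4.0497

4.0497


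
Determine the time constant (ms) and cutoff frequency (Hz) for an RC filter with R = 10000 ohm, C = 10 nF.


Time constant: tau = R * C.
tau = 10000 * 1.00e-08 = 0.0001 s
tau = 0.1 ms
Cutoff frequency: fc = 1 / (2*pi*R*C).
fc = 1 / (2*pi*0.0001) = 1591.55 Hz

tau = 0.1 ms, fc = 1591.55 Hz


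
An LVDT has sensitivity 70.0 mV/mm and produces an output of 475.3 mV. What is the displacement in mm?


Displacement = Vout / sensitivity.
d = 475.3 / 70.0
d = 6.79 mm

6.79 mm


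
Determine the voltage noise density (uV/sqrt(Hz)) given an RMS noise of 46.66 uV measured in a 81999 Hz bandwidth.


Noise spectral density = Vrms / sqrt(BW).
NSD = 46.66 / sqrt(81999)
NSD = 46.66 / 286.3547
NSD = 0.1629 uV/sqrt(Hz)

0.1629 uV/sqrt(Hz)


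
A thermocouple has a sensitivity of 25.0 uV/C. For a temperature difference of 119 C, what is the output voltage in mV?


The thermocouple output V = sensitivity * dT.
V = 25.0 uV/C * 119 C
V = 2975.0 uV
V = 2.975 mV

2.975 mV


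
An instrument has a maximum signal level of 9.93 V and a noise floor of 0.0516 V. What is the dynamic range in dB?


Dynamic range = 20 * log10(Vmax / Vnoise).
DR = 20 * log10(9.93 / 0.0516)
DR = 20 * log10(192.44)
DR = 45.69 dB

45.69 dB


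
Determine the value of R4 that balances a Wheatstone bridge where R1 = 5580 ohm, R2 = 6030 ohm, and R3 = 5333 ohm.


At balance: R1*R4 = R2*R3, so R4 = R2*R3/R1.
R4 = 6030 * 5333 / 5580
R4 = 32157990 / 5580
R4 = 5763.08 ohm

5763.08 ohm


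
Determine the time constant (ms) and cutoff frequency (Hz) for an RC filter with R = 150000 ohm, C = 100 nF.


Time constant: tau = R * C.
tau = 150000 * 1.00e-07 = 0.015 s
tau = 15.0 ms
Cutoff frequency: fc = 1 / (2*pi*R*C).
fc = 1 / (2*pi*0.015) = 10.61 Hz

tau = 15.0 ms, fc = 10.61 Hz


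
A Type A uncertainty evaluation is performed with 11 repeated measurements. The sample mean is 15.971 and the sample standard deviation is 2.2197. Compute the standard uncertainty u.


The standard uncertainty for Type A evaluation is u = s / sqrt(n).
u = 2.2197 / sqrt(11)
u = 2.2197 / 3.3166
u = 0.6693

0.6693


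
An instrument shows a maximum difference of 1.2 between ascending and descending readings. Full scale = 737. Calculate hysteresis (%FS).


Hysteresis = (max difference / full scale) * 100%.
H = (1.2 / 737) * 100
H = 0.163 %FS

0.163 %FS


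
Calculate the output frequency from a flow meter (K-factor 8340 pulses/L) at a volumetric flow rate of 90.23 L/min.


Frequency = K * Q / 60 (converting L/min to L/s).
f = 8340 * 90.23 / 60
f = 752518.2 / 60
f = 12541.97 Hz

12541.97 Hz


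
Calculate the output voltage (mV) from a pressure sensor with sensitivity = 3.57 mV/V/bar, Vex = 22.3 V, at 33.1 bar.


Output = sensitivity * Vex * P.
Vout = 3.57 * 22.3 * 33.1
Vout = 79.611 * 33.1
Vout = 2635.12 mV

2635.12 mV


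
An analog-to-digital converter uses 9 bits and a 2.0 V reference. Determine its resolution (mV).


The resolution (LSB) of an ADC is Vref / 2^n.
LSB = 2.0 / 2^9
LSB = 2.0 / 512
LSB = 0.00390625 V = 3.90625 mV

3.90625 mV


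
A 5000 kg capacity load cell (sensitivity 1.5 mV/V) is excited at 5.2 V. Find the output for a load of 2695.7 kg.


Vout = rated_output * Vex * (load / capacity).
Vout = 1.5 * 5.2 * (2695.7 / 5000)
Vout = 1.5 * 5.2 * 0.53914
Vout = 4.205 mV

4.205 mV


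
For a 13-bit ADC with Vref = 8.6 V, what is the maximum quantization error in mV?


The maximum quantization error is +/- LSB/2.
LSB = Vref / 2^n = 8.6 / 8192 = 0.0010498 V
Max error = LSB / 2 = 0.0010498 / 2 = 0.0005249 V
Max error = 0.5249 mV

0.5249 mV


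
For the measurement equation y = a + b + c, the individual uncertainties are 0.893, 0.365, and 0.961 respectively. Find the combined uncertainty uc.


For a sum of independent quantities, uc = sqrt(u1^2 + u2^2 + u3^2).
uc = sqrt(0.893^2 + 0.365^2 + 0.961^2)
uc = sqrt(0.797449 + 0.133225 + 0.923521)
uc = 1.3617

1.3617


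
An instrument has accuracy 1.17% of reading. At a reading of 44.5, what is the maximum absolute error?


Absolute error = (accuracy% / 100) * reading.
Error = (1.17 / 100) * 44.5
Error = 0.0117 * 44.5
Error = 0.5206

0.5206


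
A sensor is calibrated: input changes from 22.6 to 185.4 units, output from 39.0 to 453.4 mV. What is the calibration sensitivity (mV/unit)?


Sensitivity = (y2 - y1) / (x2 - x1).
S = (453.4 - 39.0) / (185.4 - 22.6)
S = 414.4 / 162.8
S = 2.5455 mV/unit

2.5455 mV/unit


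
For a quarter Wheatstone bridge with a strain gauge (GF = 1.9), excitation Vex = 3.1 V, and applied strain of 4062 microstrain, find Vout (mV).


Quarter bridge output: Vout = (GF * epsilon * Vex) / 4.
Vout = (1.9 * 4062e-6 * 3.1) / 4
Vout = 0.02392518 / 4 V
Vout = 0.00598129 V = 5.9813 mV

5.9813 mV


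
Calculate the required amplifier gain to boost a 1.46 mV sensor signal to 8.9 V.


Gain = Vout / Vin (converting to same units).
G = 8.9 V / 1.46 mV
G = 8900.0 mV / 1.46 mV
G = 6095.89

6095.89


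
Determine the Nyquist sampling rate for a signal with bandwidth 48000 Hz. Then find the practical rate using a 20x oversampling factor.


By Nyquist theorem, fs_min = 2 * fmax.
fs_min = 2 * 48000 = 96000 Hz
Practical rate = 20 * fs_min = 20 * 96000 = 1920000 Hz

fs_min = 96000 Hz, fs_practical = 1920000 Hz


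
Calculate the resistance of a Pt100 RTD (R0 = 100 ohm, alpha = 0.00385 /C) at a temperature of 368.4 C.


The RTD equation: Rt = R0 * (1 + alpha * T).
Rt = 100 * (1 + 0.00385 * 368.4)
Rt = 100 * (1 + 1.41834)
Rt = 100 * 2.41834
Rt = 241.834 ohm

241.834 ohm


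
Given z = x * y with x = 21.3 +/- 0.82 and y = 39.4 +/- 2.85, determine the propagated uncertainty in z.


For a product z = x*y, the relative uncertainty is:
uz/z = sqrt((ux/x)^2 + (uy/y)^2)
Relative uncertainties: ux/x = 0.82/21.3 = 0.038498
uy/y = 2.85/39.4 = 0.072335
z = 21.3 * 39.4 = 839.2
uz = 839.2 * sqrt(0.038498^2 + 0.072335^2) = 68.767

68.767


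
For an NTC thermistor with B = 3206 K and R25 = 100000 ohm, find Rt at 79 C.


NTC thermistor equation: Rt = R25 * exp(B * (1/T - 1/T25)).
T in Kelvin: 352.15 K, T25 = 298.15 K
1/T - 1/T25 = 1/352.15 - 1/298.15 = -0.00051432
B * (1/T - 1/T25) = 3206 * -0.00051432 = -1.6489
Rt = 100000 * exp(-1.6489) = 19226.1 ohm

19226.1 ohm


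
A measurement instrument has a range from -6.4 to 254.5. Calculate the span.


Span = upper range - lower range.
Span = 254.5 - (-6.4)
Span = 260.9

260.9


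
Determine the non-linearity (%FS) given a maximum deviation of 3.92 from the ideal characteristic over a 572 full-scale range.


Linearity error = (max deviation / full scale) * 100%.
Linearity = (3.92 / 572) * 100
Linearity = 0.685 %FS

0.685 %FS


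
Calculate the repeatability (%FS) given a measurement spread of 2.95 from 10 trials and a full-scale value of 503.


Repeatability = (spread / full scale) * 100%.
R = (2.95 / 503) * 100
R = 0.586 %FS

0.586 %FS


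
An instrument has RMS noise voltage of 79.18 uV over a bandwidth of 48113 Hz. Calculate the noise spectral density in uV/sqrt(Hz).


Noise spectral density = Vrms / sqrt(BW).
NSD = 79.18 / sqrt(48113)
NSD = 79.18 / 219.3468
NSD = 0.361 uV/sqrt(Hz)

0.361 uV/sqrt(Hz)


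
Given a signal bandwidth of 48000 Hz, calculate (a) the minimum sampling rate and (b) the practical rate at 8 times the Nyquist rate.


By Nyquist theorem, fs_min = 2 * fmax.
fs_min = 2 * 48000 = 96000 Hz
Practical rate = 8 * fs_min = 8 * 96000 = 768000 Hz

fs_min = 96000 Hz, fs_practical = 768000 Hz


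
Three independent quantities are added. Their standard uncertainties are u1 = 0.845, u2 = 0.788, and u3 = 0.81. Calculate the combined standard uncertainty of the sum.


For a sum of independent quantities, uc = sqrt(u1^2 + u2^2 + u3^2).
uc = sqrt(0.845^2 + 0.788^2 + 0.81^2)
uc = sqrt(0.714025 + 0.620944 + 0.6561)
uc = 1.4111

1.4111


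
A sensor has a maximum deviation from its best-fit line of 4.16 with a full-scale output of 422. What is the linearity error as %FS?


Linearity error = (max deviation / full scale) * 100%.
Linearity = (4.16 / 422) * 100
Linearity = 0.986 %FS

0.986 %FS


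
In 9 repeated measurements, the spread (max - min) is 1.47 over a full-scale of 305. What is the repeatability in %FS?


Repeatability = (spread / full scale) * 100%.
R = (1.47 / 305) * 100
R = 0.482 %FS

0.482 %FS


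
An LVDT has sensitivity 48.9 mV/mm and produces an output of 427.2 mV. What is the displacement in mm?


Displacement = Vout / sensitivity.
d = 427.2 / 48.9
d = 8.736 mm

8.736 mm


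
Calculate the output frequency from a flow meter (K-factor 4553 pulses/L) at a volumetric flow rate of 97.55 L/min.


Frequency = K * Q / 60 (converting L/min to L/s).
f = 4553 * 97.55 / 60
f = 444145.15 / 60
f = 7402.42 Hz

7402.42 Hz


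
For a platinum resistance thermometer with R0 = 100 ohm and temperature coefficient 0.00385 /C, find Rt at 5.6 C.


The RTD equation: Rt = R0 * (1 + alpha * T).
Rt = 100 * (1 + 0.00385 * 5.6)
Rt = 100 * (1 + 0.02156)
Rt = 100 * 1.02156
Rt = 102.156 ohm

102.156 ohm


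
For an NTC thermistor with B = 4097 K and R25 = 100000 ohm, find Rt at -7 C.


NTC thermistor equation: Rt = R25 * exp(B * (1/T - 1/T25)).
T in Kelvin: 266.15 K, T25 = 298.15 K
1/T - 1/T25 = 1/266.15 - 1/298.15 = 0.00040326
B * (1/T - 1/T25) = 4097 * 0.00040326 = 1.6522
Rt = 100000 * exp(1.6522) = 521829.0 ohm

521829.0 ohm


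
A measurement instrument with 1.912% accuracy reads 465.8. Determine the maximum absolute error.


Absolute error = (accuracy% / 100) * reading.
Error = (1.912 / 100) * 465.8
Error = 0.01912 * 465.8
Error = 8.9061

8.9061


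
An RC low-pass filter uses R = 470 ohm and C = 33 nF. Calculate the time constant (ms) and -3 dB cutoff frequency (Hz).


Time constant: tau = R * C.
tau = 470 * 3.30e-08 = 1.551e-05 s
tau = 0.0155 ms
Cutoff frequency: fc = 1 / (2*pi*R*C).
fc = 1 / (2*pi*1.551e-05) = 10261.44 Hz

tau = 0.0155 ms, fc = 10261.44 Hz


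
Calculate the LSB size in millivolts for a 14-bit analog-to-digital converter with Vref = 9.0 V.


The resolution (LSB) of an ADC is Vref / 2^n.
LSB = 9.0 / 2^14
LSB = 9.0 / 16384
LSB = 0.00054932 V = 0.54931641 mV

0.54931641 mV


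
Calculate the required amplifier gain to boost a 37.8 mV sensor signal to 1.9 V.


Gain = Vout / Vin (converting to same units).
G = 1.9 V / 37.8 mV
G = 1900.0 mV / 37.8 mV
G = 50.26

50.26


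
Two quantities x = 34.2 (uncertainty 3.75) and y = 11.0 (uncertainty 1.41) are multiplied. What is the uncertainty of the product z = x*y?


For a product z = x*y, the relative uncertainty is:
uz/z = sqrt((ux/x)^2 + (uy/y)^2)
Relative uncertainties: ux/x = 3.75/34.2 = 0.109649
uy/y = 1.41/11.0 = 0.128182
z = 34.2 * 11.0 = 376.2
uz = 376.2 * sqrt(0.109649^2 + 0.128182^2) = 63.458

63.458


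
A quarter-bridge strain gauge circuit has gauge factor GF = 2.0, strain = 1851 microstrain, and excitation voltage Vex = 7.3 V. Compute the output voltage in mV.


Quarter bridge output: Vout = (GF * epsilon * Vex) / 4.
Vout = (2.0 * 1851e-6 * 7.3) / 4
Vout = 0.0270246 / 4 V
Vout = 0.00675615 V = 6.7561 mV

6.7561 mV


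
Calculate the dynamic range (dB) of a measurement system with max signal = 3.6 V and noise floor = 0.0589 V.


Dynamic range = 20 * log10(Vmax / Vnoise).
DR = 20 * log10(3.6 / 0.0589)
DR = 20 * log10(61.12)
DR = 35.72 dB

35.72 dB


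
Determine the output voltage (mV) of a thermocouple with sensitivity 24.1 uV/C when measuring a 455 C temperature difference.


The thermocouple output V = sensitivity * dT.
V = 24.1 uV/C * 455 C
V = 10965.5 uV
V = 10.966 mV

10.966 mV


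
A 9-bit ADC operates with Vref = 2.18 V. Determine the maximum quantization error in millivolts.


The maximum quantization error is +/- LSB/2.
LSB = Vref / 2^n = 2.18 / 512 = 0.00425781 V
Max error = LSB / 2 = 0.00425781 / 2 = 0.00212891 V
Max error = 2.1289 mV

2.1289 mV


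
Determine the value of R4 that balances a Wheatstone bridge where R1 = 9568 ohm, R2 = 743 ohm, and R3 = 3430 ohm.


At balance: R1*R4 = R2*R3, so R4 = R2*R3/R1.
R4 = 743 * 3430 / 9568
R4 = 2548490 / 9568
R4 = 266.36 ohm

266.36 ohm


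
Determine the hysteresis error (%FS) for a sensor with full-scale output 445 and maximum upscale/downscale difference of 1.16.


Hysteresis = (max difference / full scale) * 100%.
H = (1.16 / 445) * 100
H = 0.261 %FS

0.261 %FS


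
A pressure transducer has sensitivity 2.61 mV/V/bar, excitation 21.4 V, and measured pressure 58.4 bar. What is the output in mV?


Output = sensitivity * Vex * P.
Vout = 2.61 * 21.4 * 58.4
Vout = 55.854 * 58.4
Vout = 3261.87 mV

3261.87 mV


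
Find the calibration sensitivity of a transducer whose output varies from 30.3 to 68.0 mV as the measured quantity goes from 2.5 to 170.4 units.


Sensitivity = (y2 - y1) / (x2 - x1).
S = (68.0 - 30.3) / (170.4 - 2.5)
S = 37.7 / 167.9
S = 0.2245 mV/unit

0.2245 mV/unit


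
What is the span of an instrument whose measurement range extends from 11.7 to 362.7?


Span = upper range - lower range.
Span = 362.7 - (11.7)
Span = 351.0

351.0


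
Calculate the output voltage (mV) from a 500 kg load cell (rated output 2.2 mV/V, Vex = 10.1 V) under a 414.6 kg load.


Vout = rated_output * Vex * (load / capacity).
Vout = 2.2 * 10.1 * (414.6 / 500)
Vout = 2.2 * 10.1 * 0.8292
Vout = 18.425 mV

18.425 mV


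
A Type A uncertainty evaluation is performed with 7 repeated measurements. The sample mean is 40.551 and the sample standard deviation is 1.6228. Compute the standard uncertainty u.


The standard uncertainty for Type A evaluation is u = s / sqrt(n).
u = 1.6228 / sqrt(7)
u = 1.6228 / 2.6458
u = 0.6134

0.6134


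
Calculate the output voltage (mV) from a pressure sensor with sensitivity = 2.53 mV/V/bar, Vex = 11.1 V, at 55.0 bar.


Output = sensitivity * Vex * P.
Vout = 2.53 * 11.1 * 55.0
Vout = 28.083 * 55.0
Vout = 1544.56 mV

1544.56 mV


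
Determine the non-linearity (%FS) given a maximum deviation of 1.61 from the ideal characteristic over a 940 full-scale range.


Linearity error = (max deviation / full scale) * 100%.
Linearity = (1.61 / 940) * 100
Linearity = 0.171 %FS

0.171 %FS


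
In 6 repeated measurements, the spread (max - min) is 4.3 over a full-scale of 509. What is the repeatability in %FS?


Repeatability = (spread / full scale) * 100%.
R = (4.3 / 509) * 100
R = 0.845 %FS

0.845 %FS


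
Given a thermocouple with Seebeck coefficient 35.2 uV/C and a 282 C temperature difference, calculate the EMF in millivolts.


The thermocouple output V = sensitivity * dT.
V = 35.2 uV/C * 282 C
V = 9926.4 uV
V = 9.926 mV

9.926 mV


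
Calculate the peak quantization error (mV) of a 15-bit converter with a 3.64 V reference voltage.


The maximum quantization error is +/- LSB/2.
LSB = Vref / 2^n = 3.64 / 32768 = 0.00011108 V
Max error = LSB / 2 = 0.00011108 / 2 = 5.554e-05 V
Max error = 0.0555 mV

0.0555 mV


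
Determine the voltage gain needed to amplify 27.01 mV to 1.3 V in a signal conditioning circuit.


Gain = Vout / Vin (converting to same units).
G = 1.3 V / 27.01 mV
G = 1300.0 mV / 27.01 mV
G = 48.13

48.13


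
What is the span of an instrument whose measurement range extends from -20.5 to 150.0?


Span = upper range - lower range.
Span = 150.0 - (-20.5)
Span = 170.5

170.5


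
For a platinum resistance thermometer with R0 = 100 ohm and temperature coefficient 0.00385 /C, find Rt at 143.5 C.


The RTD equation: Rt = R0 * (1 + alpha * T).
Rt = 100 * (1 + 0.00385 * 143.5)
Rt = 100 * (1 + 0.552475)
Rt = 100 * 1.552475
Rt = 155.248 ohm

155.248 ohm


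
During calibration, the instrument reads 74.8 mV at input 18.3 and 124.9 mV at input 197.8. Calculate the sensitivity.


Sensitivity = (y2 - y1) / (x2 - x1).
S = (124.9 - 74.8) / (197.8 - 18.3)
S = 50.1 / 179.5
S = 0.2791 mV/unit

0.2791 mV/unit


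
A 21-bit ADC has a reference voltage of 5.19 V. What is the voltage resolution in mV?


The resolution (LSB) of an ADC is Vref / 2^n.
LSB = 5.19 / 2^21
LSB = 5.19 / 2097152
LSB = 2.47e-06 V = 0.00247478 mV

0.00247478 mV


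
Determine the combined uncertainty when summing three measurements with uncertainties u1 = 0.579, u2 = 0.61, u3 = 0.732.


For a sum of independent quantities, uc = sqrt(u1^2 + u2^2 + u3^2).
uc = sqrt(0.579^2 + 0.61^2 + 0.732^2)
uc = sqrt(0.335241 + 0.3721 + 0.535824)
uc = 1.115

1.115


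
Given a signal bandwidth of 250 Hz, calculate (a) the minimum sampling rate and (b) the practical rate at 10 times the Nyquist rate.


By Nyquist theorem, fs_min = 2 * fmax.
fs_min = 2 * 250 = 500 Hz
Practical rate = 10 * fs_min = 10 * 500 = 5000 Hz

fs_min = 500 Hz, fs_practical = 5000 Hz


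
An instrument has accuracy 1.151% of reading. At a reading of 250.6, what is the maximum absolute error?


Absolute error = (accuracy% / 100) * reading.
Error = (1.151 / 100) * 250.6
Error = 0.01151 * 250.6
Error = 2.8844

2.8844


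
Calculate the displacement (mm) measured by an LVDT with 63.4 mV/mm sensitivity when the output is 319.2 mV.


Displacement = Vout / sensitivity.
d = 319.2 / 63.4
d = 5.035 mm

5.035 mm


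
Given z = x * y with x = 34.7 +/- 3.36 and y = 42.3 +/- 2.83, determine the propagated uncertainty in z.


For a product z = x*y, the relative uncertainty is:
uz/z = sqrt((ux/x)^2 + (uy/y)^2)
Relative uncertainties: ux/x = 3.36/34.7 = 0.09683
uy/y = 2.83/42.3 = 0.066903
z = 34.7 * 42.3 = 1467.8
uz = 1467.8 * sqrt(0.09683^2 + 0.066903^2) = 172.754

172.754


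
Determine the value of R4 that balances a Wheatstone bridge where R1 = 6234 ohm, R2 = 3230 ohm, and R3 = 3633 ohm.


At balance: R1*R4 = R2*R3, so R4 = R2*R3/R1.
R4 = 3230 * 3633 / 6234
R4 = 11734590 / 6234
R4 = 1882.35 ohm

1882.35 ohm


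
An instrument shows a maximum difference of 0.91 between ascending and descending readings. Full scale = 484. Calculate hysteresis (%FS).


Hysteresis = (max difference / full scale) * 100%.
H = (0.91 / 484) * 100
H = 0.188 %FS

0.188 %FS


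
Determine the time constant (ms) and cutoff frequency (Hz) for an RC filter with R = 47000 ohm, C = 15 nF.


Time constant: tau = R * C.
tau = 47000 * 1.50e-08 = 0.000705 s
tau = 0.705 ms
Cutoff frequency: fc = 1 / (2*pi*R*C).
fc = 1 / (2*pi*0.000705) = 225.75 Hz

tau = 0.705 ms, fc = 225.75 Hz


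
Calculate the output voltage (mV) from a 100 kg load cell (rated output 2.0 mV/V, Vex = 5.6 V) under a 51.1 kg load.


Vout = rated_output * Vex * (load / capacity).
Vout = 2.0 * 5.6 * (51.1 / 100)
Vout = 2.0 * 5.6 * 0.511
Vout = 5.723 mV

5.723 mV


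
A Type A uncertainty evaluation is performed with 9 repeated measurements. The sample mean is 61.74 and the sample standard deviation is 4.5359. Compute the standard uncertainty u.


The standard uncertainty for Type A evaluation is u = s / sqrt(n).
u = 4.5359 / sqrt(9)
u = 4.5359 / 3.0
u = 1.512

1.512


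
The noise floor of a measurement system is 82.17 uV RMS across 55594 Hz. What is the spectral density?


Noise spectral density = Vrms / sqrt(BW).
NSD = 82.17 / sqrt(55594)
NSD = 82.17 / 235.7838
NSD = 0.3485 uV/sqrt(Hz)

0.3485 uV/sqrt(Hz)


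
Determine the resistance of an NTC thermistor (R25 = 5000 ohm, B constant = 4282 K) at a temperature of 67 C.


NTC thermistor equation: Rt = R25 * exp(B * (1/T - 1/T25)).
T in Kelvin: 340.15 K, T25 = 298.15 K
1/T - 1/T25 = 1/340.15 - 1/298.15 = -0.00041414
B * (1/T - 1/T25) = 4282 * -0.00041414 = -1.7733
Rt = 5000 * exp(-1.7733) = 848.8 ohm

848.8 ohm


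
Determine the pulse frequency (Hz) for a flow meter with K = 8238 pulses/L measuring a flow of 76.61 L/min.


Frequency = K * Q / 60 (converting L/min to L/s).
f = 8238 * 76.61 / 60
f = 631113.18 / 60
f = 10518.55 Hz

10518.55 Hz


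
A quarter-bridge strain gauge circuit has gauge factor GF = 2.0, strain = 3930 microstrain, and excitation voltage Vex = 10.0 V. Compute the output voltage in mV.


Quarter bridge output: Vout = (GF * epsilon * Vex) / 4.
Vout = (2.0 * 3930e-6 * 10.0) / 4
Vout = 0.0786 / 4 V
Vout = 0.01965 V = 19.65 mV

19.65 mV


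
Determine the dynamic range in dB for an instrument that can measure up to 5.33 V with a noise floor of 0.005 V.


Dynamic range = 20 * log10(Vmax / Vnoise).
DR = 20 * log10(5.33 / 0.005)
DR = 20 * log10(1066.0)
DR = 60.56 dB

60.56 dB


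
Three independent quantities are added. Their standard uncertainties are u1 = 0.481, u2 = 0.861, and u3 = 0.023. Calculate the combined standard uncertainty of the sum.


For a sum of independent quantities, uc = sqrt(u1^2 + u2^2 + u3^2).
uc = sqrt(0.481^2 + 0.861^2 + 0.023^2)
uc = sqrt(0.231361 + 0.741321 + 0.000529)
uc = 0.9865

0.9865


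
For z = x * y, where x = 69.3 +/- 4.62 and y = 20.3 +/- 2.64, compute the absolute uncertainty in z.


For a product z = x*y, the relative uncertainty is:
uz/z = sqrt((ux/x)^2 + (uy/y)^2)
Relative uncertainties: ux/x = 4.62/69.3 = 0.066667
uy/y = 2.64/20.3 = 0.130049
z = 69.3 * 20.3 = 1406.8
uz = 1406.8 * sqrt(0.066667^2 + 0.130049^2) = 205.59

205.59


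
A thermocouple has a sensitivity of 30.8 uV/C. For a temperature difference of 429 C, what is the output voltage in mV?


The thermocouple output V = sensitivity * dT.
V = 30.8 uV/C * 429 C
V = 13213.2 uV
V = 13.213 mV

13.213 mV


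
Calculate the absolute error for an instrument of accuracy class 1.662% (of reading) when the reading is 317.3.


Absolute error = (accuracy% / 100) * reading.
Error = (1.662 / 100) * 317.3
Error = 0.01662 * 317.3
Error = 5.2735

5.2735


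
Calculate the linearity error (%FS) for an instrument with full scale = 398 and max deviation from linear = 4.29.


Linearity error = (max deviation / full scale) * 100%.
Linearity = (4.29 / 398) * 100
Linearity = 1.078 %FS

1.078 %FS


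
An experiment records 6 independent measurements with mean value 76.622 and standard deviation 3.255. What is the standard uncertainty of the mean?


The standard uncertainty for Type A evaluation is u = s / sqrt(n).
u = 3.255 / sqrt(6)
u = 3.255 / 2.4495
u = 1.3288

1.3288


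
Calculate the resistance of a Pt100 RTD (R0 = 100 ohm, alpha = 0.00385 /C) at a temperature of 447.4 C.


The RTD equation: Rt = R0 * (1 + alpha * T).
Rt = 100 * (1 + 0.00385 * 447.4)
Rt = 100 * (1 + 1.72249)
Rt = 100 * 2.72249
Rt = 272.249 ohm

272.249 ohm


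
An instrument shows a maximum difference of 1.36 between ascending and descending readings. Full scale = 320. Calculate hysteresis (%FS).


Hysteresis = (max difference / full scale) * 100%.
H = (1.36 / 320) * 100
H = 0.425 %FS

0.425 %FS


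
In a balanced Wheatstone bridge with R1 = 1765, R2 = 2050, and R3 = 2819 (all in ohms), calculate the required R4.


At balance: R1*R4 = R2*R3, so R4 = R2*R3/R1.
R4 = 2050 * 2819 / 1765
R4 = 5778950 / 1765
R4 = 3274.19 ohm

3274.19 ohm


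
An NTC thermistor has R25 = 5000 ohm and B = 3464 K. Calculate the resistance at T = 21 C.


NTC thermistor equation: Rt = R25 * exp(B * (1/T - 1/T25)).
T in Kelvin: 294.15 K, T25 = 298.15 K
1/T - 1/T25 = 1/294.15 - 1/298.15 = 4.561e-05
B * (1/T - 1/T25) = 3464 * 4.561e-05 = 0.158
Rt = 5000 * exp(0.158) = 5855.8 ohm

5855.8 ohm


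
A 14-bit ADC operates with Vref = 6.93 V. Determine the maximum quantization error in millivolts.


The maximum quantization error is +/- LSB/2.
LSB = Vref / 2^n = 6.93 / 16384 = 0.00042297 V
Max error = LSB / 2 = 0.00042297 / 2 = 0.00021149 V
Max error = 0.2115 mV

0.2115 mV


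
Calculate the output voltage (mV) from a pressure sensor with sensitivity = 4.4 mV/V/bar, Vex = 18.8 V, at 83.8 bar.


Output = sensitivity * Vex * P.
Vout = 4.4 * 18.8 * 83.8
Vout = 82.72 * 83.8
Vout = 6931.94 mV

6931.94 mV


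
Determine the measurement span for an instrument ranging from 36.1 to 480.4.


Span = upper range - lower range.
Span = 480.4 - (36.1)
Span = 444.3

444.3


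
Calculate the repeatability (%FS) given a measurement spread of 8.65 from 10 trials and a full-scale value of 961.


Repeatability = (spread / full scale) * 100%.
R = (8.65 / 961) * 100
R = 0.9 %FS

0.9 %FS


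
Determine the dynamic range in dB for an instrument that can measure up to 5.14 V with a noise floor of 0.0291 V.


Dynamic range = 20 * log10(Vmax / Vnoise).
DR = 20 * log10(5.14 / 0.0291)
DR = 20 * log10(176.63)
DR = 44.94 dB

44.94 dB


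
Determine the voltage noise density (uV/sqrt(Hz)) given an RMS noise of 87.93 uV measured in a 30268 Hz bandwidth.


Noise spectral density = Vrms / sqrt(BW).
NSD = 87.93 / sqrt(30268)
NSD = 87.93 / 173.977
NSD = 0.5054 uV/sqrt(Hz)

0.5054 uV/sqrt(Hz)


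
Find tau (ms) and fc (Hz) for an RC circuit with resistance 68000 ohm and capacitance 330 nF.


Time constant: tau = R * C.
tau = 68000 * 3.30e-07 = 0.02244 s
tau = 22.44 ms
Cutoff frequency: fc = 1 / (2*pi*R*C).
fc = 1 / (2*pi*0.02244) = 7.09 Hz

tau = 22.44 ms, fc = 7.09 Hz


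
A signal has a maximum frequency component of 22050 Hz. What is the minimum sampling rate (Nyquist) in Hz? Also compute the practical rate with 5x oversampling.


By Nyquist theorem, fs_min = 2 * fmax.
fs_min = 2 * 22050 = 44100 Hz
Practical rate = 5 * fs_min = 5 * 44100 = 220500 Hz

fs_min = 44100 Hz, fs_practical = 220500 Hz


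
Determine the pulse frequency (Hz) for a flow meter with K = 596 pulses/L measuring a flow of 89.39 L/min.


Frequency = K * Q / 60 (converting L/min to L/s).
f = 596 * 89.39 / 60
f = 53276.44 / 60
f = 887.94 Hz

887.94 Hz


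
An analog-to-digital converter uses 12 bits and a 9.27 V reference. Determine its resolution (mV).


The resolution (LSB) of an ADC is Vref / 2^n.
LSB = 9.27 / 2^12
LSB = 9.27 / 4096
LSB = 0.00226318 V = 2.26318359 mV

2.26318359 mV


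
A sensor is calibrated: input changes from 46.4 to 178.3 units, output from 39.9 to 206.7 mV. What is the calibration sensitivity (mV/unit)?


Sensitivity = (y2 - y1) / (x2 - x1).
S = (206.7 - 39.9) / (178.3 - 46.4)
S = 166.8 / 131.9
S = 1.2646 mV/unit

1.2646 mV/unit


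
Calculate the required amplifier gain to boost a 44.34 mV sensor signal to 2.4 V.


Gain = Vout / Vin (converting to same units).
G = 2.4 V / 44.34 mV
G = 2400.0 mV / 44.34 mV
G = 54.13

54.13


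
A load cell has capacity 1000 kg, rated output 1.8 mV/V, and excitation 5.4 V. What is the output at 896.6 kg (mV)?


Vout = rated_output * Vex * (load / capacity).
Vout = 1.8 * 5.4 * (896.6 / 1000)
Vout = 1.8 * 5.4 * 0.8966
Vout = 8.715 mV

8.715 mV


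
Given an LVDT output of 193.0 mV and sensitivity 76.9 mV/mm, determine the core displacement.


Displacement = Vout / sensitivity.
d = 193.0 / 76.9
d = 2.51 mm

2.51 mm


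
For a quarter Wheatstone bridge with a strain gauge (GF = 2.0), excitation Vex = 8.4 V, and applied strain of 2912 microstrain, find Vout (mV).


Quarter bridge output: Vout = (GF * epsilon * Vex) / 4.
Vout = (2.0 * 2912e-6 * 8.4) / 4
Vout = 0.0489216 / 4 V
Vout = 0.0122304 V = 12.2304 mV

12.2304 mV


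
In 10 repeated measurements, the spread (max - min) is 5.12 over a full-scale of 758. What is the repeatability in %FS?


Repeatability = (spread / full scale) * 100%.
R = (5.12 / 758) * 100
R = 0.675 %FS

0.675 %FS


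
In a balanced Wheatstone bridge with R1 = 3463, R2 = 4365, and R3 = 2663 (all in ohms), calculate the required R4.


At balance: R1*R4 = R2*R3, so R4 = R2*R3/R1.
R4 = 4365 * 2663 / 3463
R4 = 11623995 / 3463
R4 = 3356.63 ohm

3356.63 ohm


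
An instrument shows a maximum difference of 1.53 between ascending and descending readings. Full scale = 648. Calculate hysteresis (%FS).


Hysteresis = (max difference / full scale) * 100%.
H = (1.53 / 648) * 100
H = 0.236 %FS

0.236 %FS


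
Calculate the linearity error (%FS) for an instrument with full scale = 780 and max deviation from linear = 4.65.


Linearity error = (max deviation / full scale) * 100%.
Linearity = (4.65 / 780) * 100
Linearity = 0.596 %FS

0.596 %FS


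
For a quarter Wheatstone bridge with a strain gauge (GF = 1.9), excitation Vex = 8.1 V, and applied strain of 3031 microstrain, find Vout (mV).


Quarter bridge output: Vout = (GF * epsilon * Vex) / 4.
Vout = (1.9 * 3031e-6 * 8.1) / 4
Vout = 0.04664709 / 4 V
Vout = 0.01166177 V = 11.6618 mV

11.6618 mV


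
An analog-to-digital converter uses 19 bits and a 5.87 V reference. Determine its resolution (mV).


The resolution (LSB) of an ADC is Vref / 2^n.
LSB = 5.87 / 2^19
LSB = 5.87 / 524288
LSB = 1.12e-05 V = 0.01119614 mV

0.01119614 mV


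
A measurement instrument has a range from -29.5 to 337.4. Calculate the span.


Span = upper range - lower range.
Span = 337.4 - (-29.5)
Span = 366.9

366.9


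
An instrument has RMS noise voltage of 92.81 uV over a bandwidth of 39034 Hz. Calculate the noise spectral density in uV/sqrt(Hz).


Noise spectral density = Vrms / sqrt(BW).
NSD = 92.81 / sqrt(39034)
NSD = 92.81 / 197.5702
NSD = 0.4698 uV/sqrt(Hz)

0.4698 uV/sqrt(Hz)


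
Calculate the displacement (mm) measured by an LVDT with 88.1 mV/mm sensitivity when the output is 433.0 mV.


Displacement = Vout / sensitivity.
d = 433.0 / 88.1
d = 4.915 mm

4.915 mm


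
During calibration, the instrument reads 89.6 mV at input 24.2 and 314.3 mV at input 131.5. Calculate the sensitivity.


Sensitivity = (y2 - y1) / (x2 - x1).
S = (314.3 - 89.6) / (131.5 - 24.2)
S = 224.7 / 107.3
S = 2.0941 mV/unit

2.0941 mV/unit


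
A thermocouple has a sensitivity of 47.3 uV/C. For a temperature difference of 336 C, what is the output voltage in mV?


The thermocouple output V = sensitivity * dT.
V = 47.3 uV/C * 336 C
V = 15892.8 uV
V = 15.893 mV

15.893 mV


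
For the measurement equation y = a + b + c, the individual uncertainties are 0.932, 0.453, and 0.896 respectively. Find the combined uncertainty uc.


For a sum of independent quantities, uc = sqrt(u1^2 + u2^2 + u3^2).
uc = sqrt(0.932^2 + 0.453^2 + 0.896^2)
uc = sqrt(0.868624 + 0.205209 + 0.802816)
uc = 1.3699

1.3699


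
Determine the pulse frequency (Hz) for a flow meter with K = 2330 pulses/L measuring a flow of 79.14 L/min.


Frequency = K * Q / 60 (converting L/min to L/s).
f = 2330 * 79.14 / 60
f = 184396.2 / 60
f = 3073.27 Hz

3073.27 Hz


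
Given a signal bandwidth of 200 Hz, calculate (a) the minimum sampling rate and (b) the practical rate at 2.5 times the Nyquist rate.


By Nyquist theorem, fs_min = 2 * fmax.
fs_min = 2 * 200 = 400 Hz
Practical rate = 2.5 * fs_min = 2.5 * 400 = 1000 Hz

fs_min = 400 Hz, fs_practical = 1000 Hz


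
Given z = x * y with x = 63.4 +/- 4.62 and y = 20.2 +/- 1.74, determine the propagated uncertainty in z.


For a product z = x*y, the relative uncertainty is:
uz/z = sqrt((ux/x)^2 + (uy/y)^2)
Relative uncertainties: ux/x = 4.62/63.4 = 0.072871
uy/y = 1.74/20.2 = 0.086139
z = 63.4 * 20.2 = 1280.7
uz = 1280.7 * sqrt(0.072871^2 + 0.086139^2) = 144.496

144.496


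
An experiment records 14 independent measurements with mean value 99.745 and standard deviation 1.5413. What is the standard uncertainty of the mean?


The standard uncertainty for Type A evaluation is u = s / sqrt(n).
u = 1.5413 / sqrt(14)
u = 1.5413 / 3.7417
u = 0.4119

0.4119


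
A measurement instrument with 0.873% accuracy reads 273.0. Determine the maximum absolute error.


Absolute error = (accuracy% / 100) * reading.
Error = (0.873 / 100) * 273.0
Error = 0.00873 * 273.0
Error = 2.3833

2.3833


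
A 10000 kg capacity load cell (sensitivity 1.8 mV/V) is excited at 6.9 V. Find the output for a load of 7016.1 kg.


Vout = rated_output * Vex * (load / capacity).
Vout = 1.8 * 6.9 * (7016.1 / 10000)
Vout = 1.8 * 6.9 * 0.70161
Vout = 8.714 mV

8.714 mV


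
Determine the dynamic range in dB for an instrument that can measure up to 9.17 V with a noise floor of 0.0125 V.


Dynamic range = 20 * log10(Vmax / Vnoise).
DR = 20 * log10(9.17 / 0.0125)
DR = 20 * log10(733.6)
DR = 57.31 dB

57.31 dB


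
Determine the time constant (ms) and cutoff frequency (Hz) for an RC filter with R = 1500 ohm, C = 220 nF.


Time constant: tau = R * C.
tau = 1500 * 2.20e-07 = 0.00033 s
tau = 0.33 ms
Cutoff frequency: fc = 1 / (2*pi*R*C).
fc = 1 / (2*pi*0.00033) = 482.29 Hz

tau = 0.33 ms, fc = 482.29 Hz


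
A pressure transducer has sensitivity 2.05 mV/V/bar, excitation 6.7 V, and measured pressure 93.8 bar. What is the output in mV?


Output = sensitivity * Vex * P.
Vout = 2.05 * 6.7 * 93.8
Vout = 13.735 * 93.8
Vout = 1288.34 mV

1288.34 mV


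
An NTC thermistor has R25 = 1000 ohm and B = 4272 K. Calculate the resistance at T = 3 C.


NTC thermistor equation: Rt = R25 * exp(B * (1/T - 1/T25)).
T in Kelvin: 276.15 K, T25 = 298.15 K
1/T - 1/T25 = 1/276.15 - 1/298.15 = 0.0002672
B * (1/T - 1/T25) = 4272 * 0.0002672 = 1.1415
Rt = 1000 * exp(1.1415) = 3131.4 ohm

3131.4 ohm


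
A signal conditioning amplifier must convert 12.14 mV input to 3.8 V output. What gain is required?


Gain = Vout / Vin (converting to same units).
G = 3.8 V / 12.14 mV
G = 3800.0 mV / 12.14 mV
G = 313.01

313.01


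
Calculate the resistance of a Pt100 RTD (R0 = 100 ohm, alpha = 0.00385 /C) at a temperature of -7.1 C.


The RTD equation: Rt = R0 * (1 + alpha * T).
Rt = 100 * (1 + 0.00385 * -7.1)
Rt = 100 * (1 + -0.027335)
Rt = 100 * 0.972665
Rt = 97.266 ohm

97.266 ohm


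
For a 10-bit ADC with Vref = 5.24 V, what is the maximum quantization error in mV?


The maximum quantization error is +/- LSB/2.
LSB = Vref / 2^n = 5.24 / 1024 = 0.00511719 V
Max error = LSB / 2 = 0.00511719 / 2 = 0.00255859 V
Max error = 2.5586 mV

2.5586 mV


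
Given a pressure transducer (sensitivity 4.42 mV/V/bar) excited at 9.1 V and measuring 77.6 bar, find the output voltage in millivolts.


Output = sensitivity * Vex * P.
Vout = 4.42 * 9.1 * 77.6
Vout = 40.222 * 77.6
Vout = 3121.23 mV

3121.23 mV


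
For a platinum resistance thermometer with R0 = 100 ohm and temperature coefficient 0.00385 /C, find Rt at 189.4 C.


The RTD equation: Rt = R0 * (1 + alpha * T).
Rt = 100 * (1 + 0.00385 * 189.4)
Rt = 100 * (1 + 0.72919)
Rt = 100 * 1.72919
Rt = 172.919 ohm

172.919 ohm
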